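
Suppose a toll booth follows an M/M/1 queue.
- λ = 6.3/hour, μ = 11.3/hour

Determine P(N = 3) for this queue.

ρ = λ/μ = 6.3/11.3 = 0.55752
P(n) = (1-ρ)ρⁿ
P(3) = (1-0.55752) × 0.55752^3
P(3) = 0.44248 × 0.17329
P(3) = 0.07668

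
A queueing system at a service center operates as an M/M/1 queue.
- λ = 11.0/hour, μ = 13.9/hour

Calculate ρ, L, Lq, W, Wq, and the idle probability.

Step 1: ρ = λ/μ = 11.0/13.9 = 0.7914
Step 2: L = λ/(μ-λ) = 11.0/2.90 = 3.7931
Step 3: Lq = λ²/(μ(μ-λ)) = 121.00/(13.9×2.90) = 3.0017
Step 4: W = 1/(μ-λ) = 1/2.90 = 0.34483
Step 5: Wq = λ/(μ(μ-λ)) = 11.0/(13.9×2.90) = 0.2729
Step 6: P(0) = 1-ρ = 0.2086
Verify: L = λW = 11.0×0.34483 = 3.7931 ✔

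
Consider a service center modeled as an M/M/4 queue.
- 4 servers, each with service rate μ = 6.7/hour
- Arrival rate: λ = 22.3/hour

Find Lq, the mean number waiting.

Traffic intensity: ρ = λ/(cμ) = 22.3/(4×6.7) = 0.8321
Since ρ = 0.8321 < 1, system is stable.
Offered load a = λ/μ = cρ = 22.3/6.7 = 3.3284
P₀ = [ Σₙ₌₀^3 aⁿ/n! + a^4/(4!(1-ρ)) ]⁻¹
Σ = a^0/0! + a^1/1! + a^2/2! + a^3/3! = 1.0000 + 3.3284 + 5.5390 + 6.1452 = 16.0126
a^4/(4!(1-ρ)) = 122.7214/(24 × 0.1679104) = 30.4531
P₀ = 1/(16.0126 + 30.4531) = 0.02152
Lq = P₀·a^4·ρ / (4!(1-ρ)²) = 0.021521 × 122.7214 × 0.83209 / (24 × 0.028194) = 3.2478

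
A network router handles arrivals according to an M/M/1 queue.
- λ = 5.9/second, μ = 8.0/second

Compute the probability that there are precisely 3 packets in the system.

ρ = λ/μ = 5.9/8.0 = 0.7375
P(n) = (1-ρ)ρⁿ
P(3) = (1-0.7375) × 0.7375^3
P(3) = 0.2625 × 0.4011
P(3) = 0.1053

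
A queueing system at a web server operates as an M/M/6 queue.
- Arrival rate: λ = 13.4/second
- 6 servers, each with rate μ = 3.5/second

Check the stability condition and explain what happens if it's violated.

Stability requires ρ = λ/(cμ) < 1
ρ = 13.4/(6 × 3.5) = 13.4/21.00 = 0.6381
Since 0.6381 < 1, the system is STABLE.
The servers are busy 63.81% of the time.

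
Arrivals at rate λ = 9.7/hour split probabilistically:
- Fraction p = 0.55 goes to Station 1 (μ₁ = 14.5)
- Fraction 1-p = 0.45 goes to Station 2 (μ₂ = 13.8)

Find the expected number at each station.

Effective rates: λ₁ = 9.7×0.55 = 5.335, λ₂ = 9.7×0.45 = 4.365
Station 1: ρ₁ = 5.335/14.5 = 0.36793, L₁ = ρ₁/(1-ρ₁) = 0.36793/(1-0.36793) = 0.5821
Station 2: ρ₂ = 4.365/13.8 = 0.3163, L₂ = ρ₂/(1-ρ₂) = 0.3163/(1-0.3163) = 0.4626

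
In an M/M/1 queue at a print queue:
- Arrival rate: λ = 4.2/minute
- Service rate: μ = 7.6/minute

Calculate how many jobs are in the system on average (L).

ρ = λ/μ = 4.2/7.6 = 0.5526
For M/M/1: L = λ/(μ-λ)
L = 4.2/(7.6-4.2) = 4.2/3.40
L = 1.2353 jobs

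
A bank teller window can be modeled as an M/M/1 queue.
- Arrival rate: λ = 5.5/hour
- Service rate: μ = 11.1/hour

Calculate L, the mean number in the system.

ρ = λ/μ = 5.5/11.1 = 0.4955
For M/M/1: L = λ/(μ-λ)
L = 5.5/(11.1-5.5) = 5.5/5.60
L = 0.9821 transactions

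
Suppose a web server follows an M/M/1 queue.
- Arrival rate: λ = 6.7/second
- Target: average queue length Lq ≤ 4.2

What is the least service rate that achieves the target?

For M/M/1: Lq = λ²/(μ(μ-λ))
Need Lq ≤ 4.2, i.e. μ(μ-λ) ≥ λ²/4.2
μ² - 6.7μ - 44.89/4.2 ≥ 0  →  μ² - 6.7μ - 10.6881 ≥ 0
Quadratic formula (positive root): μ = [λ + √(λ² + 4×10.6881)]/2
Discriminant: 44.89 + 4×10.6881 = 87.6424, √87.6424 = 9.3618
μ ≥ (6.7 + 9.3618)/2 = 8.0309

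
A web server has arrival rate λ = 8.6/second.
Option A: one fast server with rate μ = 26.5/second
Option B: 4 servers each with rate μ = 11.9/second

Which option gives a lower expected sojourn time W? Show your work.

Option A: single server μ = 26.5 (M/M/1)
  ρ_A = 8.6/26.5 = 0.3245
  W_A = 1/(μ-λ) = 1/(26.5-8.6) = 1/17.90 = 0.05587

Option B: 4 servers μ = 11.9 (M/M/4)
  ρ_B = λ/(cμ) = 8.6/(4×11.9) = 0.1807
  Offered load a = λ/μ = cρ = 8.6/11.9 = 0.7227
  P₀ = [ Σₙ₌₀^3 aⁿ/n! + a^4/(4!(1-ρ)) ]⁻¹
  Σ = a^0/0! + a^1/1! + a^2/2! + a^3/3! = 1.0000 + 0.7227 + 0.2611 + 0.06291 = 2.0467
  a^4/(4!(1-ρ)) = 0.2728/(24 × 0.8193) = 0.01387
  P₀ = 1/(2.0467 + 0.01387) = 0.4853
  Lq = P₀·a^4·ρ / (4!(1-ρ)²) = 0.48529 × 0.27278 × 0.18067 / (24 × 0.67130) = 0.001484
  Wq_B = Lq/λ = 0.00148448/8.6 = 0.00017261
  W_B = Wq_B + 1/μ = 0.00017261 + 0.084034 = 0.08421

Since W_A = 0.05587 < W_B = 0.08421, Option A (single fast server) has the shorter time in system.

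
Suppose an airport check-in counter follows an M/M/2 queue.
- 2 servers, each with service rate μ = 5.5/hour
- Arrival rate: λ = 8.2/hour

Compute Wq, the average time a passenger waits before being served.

Traffic intensity: ρ = λ/(cμ) = 8.2/(2×5.5) = 0.7455
Since ρ = 0.7455 < 1, system is stable.
Offered load a = λ/μ = cρ = 8.2/5.5 = 1.4909
P₀ = [ Σₙ₌₀^1 aⁿ/n! + a^2/(2!(1-ρ)) ]⁻¹
Σ = a^0/0! + a^1/1! = 1.0000 + 1.4909 = 2.4909
a^2/(2!(1-ρ)) = 2.22281/(2 × 0.254545) = 4.3662
P₀ = 1/(2.4909 + 4.3662) = 0.1458
Lq = P₀·a^2·ρ / (2!(1-ρ)²) = 0.14583 × 2.2228 × 0.74545 / (2 × 0.064793) = 1.8647
Wq = Lq/λ = 1.8647/8.2 = 0.2274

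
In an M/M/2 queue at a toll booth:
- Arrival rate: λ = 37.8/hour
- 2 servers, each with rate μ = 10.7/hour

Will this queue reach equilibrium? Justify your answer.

Stability requires ρ = λ/(cμ) < 1
ρ = 37.8/(2 × 10.7) = 37.8/21.40 = 1.7664
Since 1.7664 ≥ 1, the system is UNSTABLE.
Need c > λ/μ = 37.8/10.7 = 3.53.
Minimum servers needed: c = 4.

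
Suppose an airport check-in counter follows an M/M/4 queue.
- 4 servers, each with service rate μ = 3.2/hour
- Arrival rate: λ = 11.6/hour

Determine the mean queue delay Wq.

Traffic intensity: ρ = λ/(cμ) = 11.6/(4×3.2) = 0.9062
Since ρ = 0.9062 < 1, system is stable.
Offered load a = λ/μ = cρ = 11.6/3.2 = 3.6250
P₀ = [ Σₙ₌₀^3 aⁿ/n! + a^4/(4!(1-ρ)) ]⁻¹
Σ = a^0/0! + a^1/1! + a^2/2! + a^3/3! = 1.0000 + 3.6250 + 6.5703 + 7.9391 = 19.1344
a^4/(4!(1-ρ)) = 172.6760/(24 × 0.09375) = 76.7449
P₀ = 1/(19.1344 + 76.7449) = 0.01043
Lq = P₀·a^4·ρ / (4!(1-ρ)²) = 0.0104298 × 172.6760 × 0.906250 / (24 × 0.00878906) = 7.7375
Wq = Lq/λ = 7.7375/11.6 = 0.6670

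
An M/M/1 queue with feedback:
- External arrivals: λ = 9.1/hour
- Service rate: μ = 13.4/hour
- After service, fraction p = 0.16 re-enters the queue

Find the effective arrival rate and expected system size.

Effective arrival rate: λ_eff = λ/(1-p) = 9.1/(1-0.16) = 9.1/0.84 = 10.8333
ρ = λ_eff/μ = 10.8333/13.4 = 0.80846
L = ρ/(1-ρ) = 0.80846/(1-0.80846) = 4.2208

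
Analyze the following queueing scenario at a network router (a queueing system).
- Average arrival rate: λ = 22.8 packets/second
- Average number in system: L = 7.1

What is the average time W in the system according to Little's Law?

Little's Law: L = λW, so W = L/λ
W = 7.1/22.8 = 0.3114 seconds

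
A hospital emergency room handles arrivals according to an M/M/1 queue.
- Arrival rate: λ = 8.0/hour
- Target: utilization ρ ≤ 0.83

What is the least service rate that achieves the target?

ρ = λ/μ, so μ = λ/ρ
μ ≥ 8.0/0.83 = 9.6386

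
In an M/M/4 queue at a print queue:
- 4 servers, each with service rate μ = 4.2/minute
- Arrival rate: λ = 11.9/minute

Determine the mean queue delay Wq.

Traffic intensity: ρ = λ/(cμ) = 11.9/(4×4.2) = 0.7083
Since ρ = 0.7083 < 1, system is stable.
Offered load a = λ/μ = cρ = 11.9/4.2 = 2.8333
P₀ = [ Σₙ₌₀^3 aⁿ/n! + a^4/(4!(1-ρ)) ]⁻¹
Σ = a^0/0! + a^1/1! + a^2/2! + a^3/3! = 1.0000 + 2.8333 + 4.0139 + 3.7909 = 11.6381
a^4/(4!(1-ρ)) = 64.44522/(24 × 0.2916667) = 9.2065
P₀ = 1/(11.6381 + 9.2065) = 0.04797
Lq = P₀·a^4·ρ / (4!(1-ρ)²) = 0.047974 × 64.4452 × 0.70833 / (24 × 0.085069) = 1.0726
Wq = Lq/λ = 1.07263/11.9 = 0.09014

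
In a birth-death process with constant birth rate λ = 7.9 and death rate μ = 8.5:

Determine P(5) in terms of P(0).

For constant rates: P(n)/P(0) = (λ/μ)^n
P(5)/P(0) = (7.9/8.5)^5 = 0.92941^5 = 0.6935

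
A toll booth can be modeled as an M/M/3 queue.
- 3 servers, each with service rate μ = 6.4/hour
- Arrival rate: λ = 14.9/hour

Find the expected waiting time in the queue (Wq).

Traffic intensity: ρ = λ/(cμ) = 14.9/(3×6.4) = 0.7760
Since ρ = 0.7760 < 1, system is stable.
Offered load a = λ/μ = cρ = 14.9/6.4 = 2.3281
P₀ = [ Σₙ₌₀^2 aⁿ/n! + a^3/(3!(1-ρ)) ]⁻¹
Σ = a^0/0! + a^1/1! + a^2/2! = 1.0000 + 2.3281 + 2.7101 = 6.0382
a^3/(3!(1-ρ)) = 12.61882/(6 × 0.2239583) = 9.3908
P₀ = 1/(6.0382 + 9.3908) = 0.06481
Lq = P₀·a^3·ρ / (3!(1-ρ)²) = 0.064813 × 12.6188 × 0.77604 / (6 × 0.050157) = 2.1090
Wq = Lq/λ = 2.1090/14.9 = 0.1415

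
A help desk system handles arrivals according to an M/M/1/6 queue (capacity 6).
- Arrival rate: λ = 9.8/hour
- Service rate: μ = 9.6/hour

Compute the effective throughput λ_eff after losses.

ρ = λ/μ = 9.8/9.6 = 1.02083
P₀ = (1-ρ)/(1-ρ^(K+1)) = (1-1.02083)/(1-1.02083^7) = -0.02083/-0.1552 = 0.1342
P_K = P₀×ρ^K = 0.134175 × 1.02083^6 = 0.134175 × 1.13167 = 0.1518
λ_eff = λ(1-P_K) = 9.8 × (1 - 0.151844) = 9.8 × 0.848156 = 8.3119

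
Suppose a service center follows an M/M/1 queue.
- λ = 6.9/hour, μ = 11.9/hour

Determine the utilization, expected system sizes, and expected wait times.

Step 1: ρ = λ/μ = 6.9/11.9 = 0.5798
Step 2: L = λ/(μ-λ) = 6.9/5.00 = 1.3800
Step 3: Lq = λ²/(μ(μ-λ)) = 47.61/(11.9×5.00) = 0.8002
Step 4: W = 1/(μ-λ) = 1/5.00 = 0.2000
Step 5: Wq = λ/(μ(μ-λ)) = 6.9/(11.9×5.00) = 0.1160
Step 6: P(0) = 1-ρ = 0.4202
Verify: L = λW = 6.9×0.2000 = 1.3800 ✔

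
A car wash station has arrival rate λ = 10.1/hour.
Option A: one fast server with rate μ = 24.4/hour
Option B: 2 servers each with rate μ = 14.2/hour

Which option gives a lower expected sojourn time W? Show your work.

Option A: single server μ = 24.4 (M/M/1)
  ρ_A = 10.1/24.4 = 0.4139
  W_A = 1/(μ-λ) = 1/(24.4-10.1) = 1/14.30 = 0.06993

Option B: 2 servers μ = 14.2 (M/M/2)
  ρ_B = λ/(cμ) = 10.1/(2×14.2) = 0.3556
  Offered load a = λ/μ = cρ = 10.1/14.2 = 0.7113
  P₀ = [ Σₙ₌₀^1 aⁿ/n! + a^2/(2!(1-ρ)) ]⁻¹
  Σ = a^0/0! + a^1/1! = 1.0000 + 0.7113 = 1.7113
  a^2/(2!(1-ρ)) = 0.50590/(2 × 0.64437) = 0.3926
  P₀ = 1/(1.7113 + 0.3926) = 0.4753
  Lq = P₀·a^2·ρ / (2!(1-ρ)²) = 0.4753 × 0.5059 × 0.3556 / (2 × 0.4152) = 0.1030
  Wq_B = Lq/λ = 0.1030/10.1 = 0.01020
  W_B = Wq_B + 1/μ = 0.01020 + 0.07042 = 0.08062

Since W_A = 0.06993 < W_B = 0.08062, Option A (single fast server) has the shorter time in system.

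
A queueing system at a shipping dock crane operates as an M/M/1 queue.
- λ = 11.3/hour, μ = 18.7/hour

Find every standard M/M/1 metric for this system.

Step 1: ρ = λ/μ = 11.3/18.7 = 0.6043
Step 2: L = λ/(μ-λ) = 11.3/7.40 = 1.5270
Step 3: Lq = λ²/(μ(μ-λ)) = 127.69/(18.7×7.40) = 0.9227
Step 4: W = 1/(μ-λ) = 1/7.40 = 0.135135
Step 5: Wq = λ/(μ(μ-λ)) = 11.3/(18.7×7.40) = 0.08166
Step 6: P(0) = 1-ρ = 0.3957
Verify: L = λW = 11.3×0.135135 = 1.5270 ✔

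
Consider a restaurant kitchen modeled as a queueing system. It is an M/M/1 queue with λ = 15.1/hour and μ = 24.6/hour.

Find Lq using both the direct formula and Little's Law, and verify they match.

Method 1 (direct): Lq = λ²/(μ(μ-λ)) = 228.01/(24.6 × 9.50) = 0.9757

Method 2 (Little's Law):
W = 1/(μ-λ) = 1/9.50 = 0.105263
Wq = W - 1/μ = 0.105263 - 0.0406504 = 0.064613
Lq = λWq = 15.1 × 0.064613 = 0.9757 ✔ (matches Method 1)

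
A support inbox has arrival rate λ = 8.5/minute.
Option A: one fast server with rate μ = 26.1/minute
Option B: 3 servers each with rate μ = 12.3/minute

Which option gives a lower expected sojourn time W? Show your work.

Option A: single server μ = 26.1 (M/M/1)
  ρ_A = 8.5/26.1 = 0.3257
  W_A = 1/(μ-λ) = 1/(26.1-8.5) = 1/17.60 = 0.05682

Option B: 3 servers μ = 12.3 (M/M/3)
  ρ_B = λ/(cμ) = 8.5/(3×12.3) = 0.2304
  Offered load a = λ/μ = cρ = 8.5/12.3 = 0.6911
  P₀ = [ Σₙ₌₀^2 aⁿ/n! + a^3/(3!(1-ρ)) ]⁻¹
  Σ = a^0/0! + a^1/1! + a^2/2! = 1.0000 + 0.69106 + 0.23878 = 1.9298
  a^3/(3!(1-ρ)) = 0.3300/(6 × 0.7696) = 0.07147
  P₀ = 1/(1.9298 + 0.07147) = 0.4997
  Lq = P₀·a^3·ρ / (3!(1-ρ)²) = 0.4997 × 0.3300 × 0.2304 / (6 × 0.5924) = 0.01069
  Wq_B = Lq/λ = 0.010688/8.5 = 0.001257
  W_B = Wq_B + 1/μ = 0.001257 + 0.08130 = 0.08256

Since W_A = 0.05682 < W_B = 0.08256, Option A (single fast server) has the shorter time in system.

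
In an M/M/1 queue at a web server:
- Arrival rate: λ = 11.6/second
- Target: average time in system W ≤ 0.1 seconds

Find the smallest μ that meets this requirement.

For M/M/1: W = 1/(μ-λ)
Need W ≤ 0.1, so 1/(μ-λ) ≤ 0.1
μ - λ ≥ 1/0.1 = 10.0000
μ ≥ 11.6 + 10.0000 = 21.6000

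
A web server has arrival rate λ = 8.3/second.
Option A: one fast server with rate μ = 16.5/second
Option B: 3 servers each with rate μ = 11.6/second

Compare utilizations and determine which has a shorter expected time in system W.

Option A: single server μ = 16.5 (M/M/1)
  ρ_A = 8.3/16.5 = 0.5030
  W_A = 1/(μ-λ) = 1/(16.5-8.3) = 1/8.20 = 0.1220

Option B: 3 servers μ = 11.6 (M/M/3)
  ρ_B = λ/(cμ) = 8.3/(3×11.6) = 0.2385
  Offered load a = λ/μ = cρ = 8.3/11.6 = 0.7155
  P₀ = [ Σₙ₌₀^2 aⁿ/n! + a^3/(3!(1-ρ)) ]⁻¹
  Σ = a^0/0! + a^1/1! + a^2/2! = 1.0000 + 0.7155 + 0.2560 = 1.9715
  a^3/(3!(1-ρ)) = 0.36632/(6 × 0.76149) = 0.08018
  P₀ = 1/(1.9715 + 0.08018) = 0.4874
  Lq = P₀·a^3·ρ / (3!(1-ρ)²) = 0.4874 × 0.3663 × 0.2385 / (6 × 0.5799) = 0.01224
  Wq_B = Lq/λ = 0.01224/8.3 = 0.001475
  W_B = Wq_B + 1/μ = 0.001475 + 0.08621 = 0.08768

Since W_B = 0.08768 < W_A = 0.1220, Option B (multiple servers) has the shorter time in system.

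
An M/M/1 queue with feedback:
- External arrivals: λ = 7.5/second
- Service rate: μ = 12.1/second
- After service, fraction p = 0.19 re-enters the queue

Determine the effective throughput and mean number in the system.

Effective arrival rate: λ_eff = λ/(1-p) = 7.5/(1-0.19) = 7.5/0.81 = 9.2593
ρ = λ_eff/μ = 9.2593/12.1 = 0.76523
L = ρ/(1-ρ) = 0.76523/(1-0.76523) = 3.2595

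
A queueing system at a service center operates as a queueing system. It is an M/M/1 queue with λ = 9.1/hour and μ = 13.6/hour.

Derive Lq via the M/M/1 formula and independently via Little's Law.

Method 1 (direct): Lq = λ²/(μ(μ-λ)) = 82.81/(13.6 × 4.50) = 1.3531

Method 2 (Little's Law):
W = 1/(μ-λ) = 1/4.50 = 0.22222
Wq = W - 1/μ = 0.22222 - 0.073529 = 0.14869
Lq = λWq = 9.1 × 0.14869 = 1.3531 ✔ (matches Method 1)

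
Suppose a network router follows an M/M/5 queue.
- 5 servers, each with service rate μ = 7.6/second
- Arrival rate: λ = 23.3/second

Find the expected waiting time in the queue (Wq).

Traffic intensity: ρ = λ/(cμ) = 23.3/(5×7.6) = 0.6132
Since ρ = 0.6132 < 1, system is stable.
Offered load a = λ/μ = cρ = 23.3/7.6 = 3.0658
P₀ = [ Σₙ₌₀^4 aⁿ/n! + a^5/(5!(1-ρ)) ]⁻¹
Σ = a^0/0! + a^1/1! + a^2/2! + a^3/3! + a^4/4! = 1.0000 + 3.0658 + 4.6995 + 4.8026 + 3.6809 = 17.2488
a^5/(5!(1-ρ)) = 270.8393/(120 × 0.38684) = 5.8344
P₀ = 1/(17.2488 + 5.8344) = 0.04332
Lq = P₀·a^5·ρ / (5!(1-ρ)²) = 0.043321 × 270.8393 × 0.61316 / (120 × 0.14965) = 0.4006
Wq = Lq/λ = 0.4006/23.3 = 0.01719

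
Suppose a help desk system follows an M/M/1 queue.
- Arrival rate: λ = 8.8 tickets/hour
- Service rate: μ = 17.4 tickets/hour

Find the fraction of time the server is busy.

Server utilization: ρ = λ/μ
ρ = 8.8/17.4 = 0.5057
The server is busy 50.57% of the time.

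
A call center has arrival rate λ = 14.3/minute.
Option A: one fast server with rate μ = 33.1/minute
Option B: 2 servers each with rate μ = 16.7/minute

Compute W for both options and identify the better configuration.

Option A: single server μ = 33.1 (M/M/1)
  ρ_A = 14.3/33.1 = 0.4320
  W_A = 1/(μ-λ) = 1/(33.1-14.3) = 1/18.80 = 0.05319

Option B: 2 servers μ = 16.7 (M/M/2)
  ρ_B = λ/(cμ) = 14.3/(2×16.7) = 0.4281
  Offered load a = λ/μ = cρ = 14.3/16.7 = 0.8563
  P₀ = [ Σₙ₌₀^1 aⁿ/n! + a^2/(2!(1-ρ)) ]⁻¹
  Σ = a^0/0! + a^1/1! = 1.0000 + 0.8563 = 1.8563
  a^2/(2!(1-ρ)) = 0.73323/(2 × 0.57186) = 0.6411
  P₀ = 1/(1.8563 + 0.6411) = 0.4004
  Lq = P₀·a^2·ρ / (2!(1-ρ)²) = 0.4004 × 0.7332 × 0.4281 / (2 × 0.3270) = 0.1922
  Wq_B = Lq/λ = 0.1922/14.3 = 0.01344
  W_B = Wq_B + 1/μ = 0.01344 + 0.05988 = 0.07332

Since W_A = 0.05319 < W_B = 0.07332, Option A (single fast server) has the shorter time in system.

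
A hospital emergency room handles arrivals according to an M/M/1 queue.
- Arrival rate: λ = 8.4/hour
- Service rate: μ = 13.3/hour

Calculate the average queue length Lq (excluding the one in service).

ρ = λ/μ = 8.4/13.3 = 0.6316
For M/M/1: Lq = λ²/(μ(μ-λ))
Lq = 70.56/(13.3 × 4.90)
Lq = 1.0827 patients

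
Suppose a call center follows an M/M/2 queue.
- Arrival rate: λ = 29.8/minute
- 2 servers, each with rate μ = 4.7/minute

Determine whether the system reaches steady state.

Stability requires ρ = λ/(cμ) < 1
ρ = 29.8/(2 × 4.7) = 29.8/9.40 = 3.1702
Since 3.1702 ≥ 1, the system is UNSTABLE.
Need c > λ/μ = 29.8/4.7 = 6.34.
Minimum servers needed: c = 7.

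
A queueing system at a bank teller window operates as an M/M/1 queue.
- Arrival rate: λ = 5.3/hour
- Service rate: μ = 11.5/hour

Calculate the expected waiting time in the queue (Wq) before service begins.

First, compute utilization: ρ = λ/μ = 5.3/11.5 = 0.4609
For M/M/1: Wq = λ/(μ(μ-λ))
Wq = 5.3/(11.5 × (11.5-5.3))
Wq = 5.3/(11.5 × 6.20)
Wq = 0.07433 hours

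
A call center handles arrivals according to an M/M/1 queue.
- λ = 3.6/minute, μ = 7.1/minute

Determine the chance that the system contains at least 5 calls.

ρ = λ/μ = 3.6/7.1 = 0.50704
P(N ≥ n) = ρⁿ
P(N ≥ 5) = 0.50704^5
P(N ≥ 5) = 0.03351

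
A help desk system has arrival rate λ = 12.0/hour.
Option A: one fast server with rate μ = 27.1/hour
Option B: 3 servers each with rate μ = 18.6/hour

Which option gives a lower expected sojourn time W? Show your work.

Option A: single server μ = 27.1 (M/M/1)
  ρ_A = 12.0/27.1 = 0.4428
  W_A = 1/(μ-λ) = 1/(27.1-12.0) = 1/15.10 = 0.06623

Option B: 3 servers μ = 18.6 (M/M/3)
  ρ_B = λ/(cμ) = 12.0/(3×18.6) = 0.2151
  Offered load a = λ/μ = cρ = 12.0/18.6 = 0.6452
  P₀ = [ Σₙ₌₀^2 aⁿ/n! + a^3/(3!(1-ρ)) ]⁻¹
  Σ = a^0/0! + a^1/1! + a^2/2! = 1.0000 + 0.6452 + 0.2081 = 1.8533
  a^3/(3!(1-ρ)) = 0.26854/(6 × 0.78495) = 0.05702
  P₀ = 1/(1.8533 + 0.05702) = 0.5235
  Lq = P₀·a^3·ρ / (3!(1-ρ)²) = 0.52348 × 0.26854 × 0.21505 / (6 × 0.61614) = 0.008177
  Wq_B = Lq/λ = 0.0081775/12.0 = 0.0006815
  W_B = Wq_B + 1/μ = 0.0006815 + 0.05376 = 0.05444

Since W_B = 0.05444 < W_A = 0.06623, Option B (multiple servers) has the shorter time in system.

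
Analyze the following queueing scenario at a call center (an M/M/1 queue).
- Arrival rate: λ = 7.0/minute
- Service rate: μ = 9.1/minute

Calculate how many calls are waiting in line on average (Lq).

ρ = λ/μ = 7.0/9.1 = 0.7692
For M/M/1: Lq = λ²/(μ(μ-λ))
Lq = 49.00/(9.1 × 2.10)
Lq = 2.5641 calls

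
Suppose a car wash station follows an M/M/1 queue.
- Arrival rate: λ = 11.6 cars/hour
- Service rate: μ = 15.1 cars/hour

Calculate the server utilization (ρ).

Server utilization: ρ = λ/μ
ρ = 11.6/15.1 = 0.7682
The server is busy 76.82% of the time.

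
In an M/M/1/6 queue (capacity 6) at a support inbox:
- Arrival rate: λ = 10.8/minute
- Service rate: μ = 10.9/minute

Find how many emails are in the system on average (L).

ρ = λ/μ = 10.8/10.9 = 0.990826
P₀ = (1-ρ)/(1-ρ^(K+1)) = (1-0.990826)/(1-0.990826^7) = 0.009174/0.06248 = 0.1468
P_K = P₀×ρ^K = 0.1468 × 0.990826^6 = 0.1468 × 0.9462 = 0.1389
L = ρ[1 - (K+1)ρ^K + Kρ^(K+1)] / [(1-ρ)(1-ρ^(K+1))]
L = 0.990826 × (1 - 7×0.94620310 + 6×0.93752263) / ((1 - 0.990826) × (1 - 0.93752263)) = 2.9631 emails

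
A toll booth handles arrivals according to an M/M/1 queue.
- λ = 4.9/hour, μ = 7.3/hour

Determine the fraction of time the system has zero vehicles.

ρ = λ/μ = 4.9/7.3 = 0.6712
P(0) = 1 - ρ = 1 - 0.6712 = 0.3288
The server is idle 32.88% of the time.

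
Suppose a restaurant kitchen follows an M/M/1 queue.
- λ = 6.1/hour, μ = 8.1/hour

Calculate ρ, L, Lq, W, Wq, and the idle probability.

Step 1: ρ = λ/μ = 6.1/8.1 = 0.7531
Step 2: L = λ/(μ-λ) = 6.1/2.00 = 3.0500
Step 3: Lq = λ²/(μ(μ-λ)) = 37.21/(8.1×2.00) = 2.2969
Step 4: W = 1/(μ-λ) = 1/2.00 = 0.5000
Step 5: Wq = λ/(μ(μ-λ)) = 6.1/(8.1×2.00) = 0.3765
Step 6: P(0) = 1-ρ = 0.2469
Verify: L = λW = 6.1×0.5000 = 3.0500 ✔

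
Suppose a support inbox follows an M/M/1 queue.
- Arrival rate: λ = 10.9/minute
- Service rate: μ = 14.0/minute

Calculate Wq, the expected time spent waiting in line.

First, compute utilization: ρ = λ/μ = 10.9/14.0 = 0.7786
For M/M/1: Wq = λ/(μ(μ-λ))
Wq = 10.9/(14.0 × (14.0-10.9))
Wq = 10.9/(14.0 × 3.10)
Wq = 0.2512 minutes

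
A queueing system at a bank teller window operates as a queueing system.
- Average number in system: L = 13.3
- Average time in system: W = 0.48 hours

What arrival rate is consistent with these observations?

Little's Law: L = λW, so λ = L/W
λ = 13.3/0.48 = 27.7083 transactions/hour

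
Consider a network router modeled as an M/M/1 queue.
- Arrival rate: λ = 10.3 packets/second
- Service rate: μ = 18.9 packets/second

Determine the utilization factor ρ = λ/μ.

Server utilization: ρ = λ/μ
ρ = 10.3/18.9 = 0.5450
The server is busy 54.50% of the time.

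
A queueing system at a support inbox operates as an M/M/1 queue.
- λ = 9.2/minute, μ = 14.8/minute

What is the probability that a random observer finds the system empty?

ρ = λ/μ = 9.2/14.8 = 0.6216
P(0) = 1 - ρ = 1 - 0.6216 = 0.3784
The server is idle 37.84% of the time.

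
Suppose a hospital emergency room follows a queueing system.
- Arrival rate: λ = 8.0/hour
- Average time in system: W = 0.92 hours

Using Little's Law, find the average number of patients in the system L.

Little's Law: L = λW
L = 8.0 × 0.92 = 7.3600 patients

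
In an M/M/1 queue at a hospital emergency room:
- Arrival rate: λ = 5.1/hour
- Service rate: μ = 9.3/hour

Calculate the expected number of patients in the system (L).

ρ = λ/μ = 5.1/9.3 = 0.5484
For M/M/1: L = λ/(μ-λ)
L = 5.1/(9.3-5.1) = 5.1/4.20
L = 1.2143 patients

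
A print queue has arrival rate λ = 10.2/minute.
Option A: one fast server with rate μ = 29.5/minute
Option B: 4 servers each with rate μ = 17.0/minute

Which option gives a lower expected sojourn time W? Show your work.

Option A: single server μ = 29.5 (M/M/1)
  ρ_A = 10.2/29.5 = 0.3458
  W_A = 1/(μ-λ) = 1/(29.5-10.2) = 1/19.30 = 0.05181

Option B: 4 servers μ = 17.0 (M/M/4)
  ρ_B = λ/(cμ) = 10.2/(4×17.0) = 0.1500
  Offered load a = λ/μ = cρ = 10.2/17.0 = 0.6000
  P₀ = [ Σₙ₌₀^3 aⁿ/n! + a^4/(4!(1-ρ)) ]⁻¹
  Σ = a^0/0! + a^1/1! + a^2/2! + a^3/3! = 1.0000 + 0.6000 + 0.1800 + 0.03600 = 1.8160
  a^4/(4!(1-ρ)) = 0.1296/(24 × 0.8500) = 0.006353
  P₀ = 1/(1.8160 + 0.006353) = 0.5487
  Lq = P₀·a^4·ρ / (4!(1-ρ)²) = 0.5487 × 0.1296 × 0.1500 / (24 × 0.7225) = 0.0006152
  Wq_B = Lq/λ = 0.0006152/10.2 = 0.00006031
  W_B = Wq_B + 1/μ = 0.00006031 + 0.05882 = 0.05888

Since W_A = 0.05181 < W_B = 0.05888, Option A (single fast server) has the shorter time in system.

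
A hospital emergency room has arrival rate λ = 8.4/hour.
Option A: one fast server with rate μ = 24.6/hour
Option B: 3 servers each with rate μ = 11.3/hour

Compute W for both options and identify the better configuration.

Option A: single server μ = 24.6 (M/M/1)
  ρ_A = 8.4/24.6 = 0.3415
  W_A = 1/(μ-λ) = 1/(24.6-8.4) = 1/16.20 = 0.06173

Option B: 3 servers μ = 11.3 (M/M/3)
  ρ_B = λ/(cμ) = 8.4/(3×11.3) = 0.2478
  Offered load a = λ/μ = cρ = 8.4/11.3 = 0.7434
  P₀ = [ Σₙ₌₀^2 aⁿ/n! + a^3/(3!(1-ρ)) ]⁻¹
  Σ = a^0/0! + a^1/1! + a^2/2! = 1.0000 + 0.7434 + 0.2763 = 2.0197
  a^3/(3!(1-ρ)) = 0.41077/(6 × 0.75221) = 0.09101
  P₀ = 1/(2.0197 + 0.09101) = 0.4738
  Lq = P₀·a^3·ρ / (3!(1-ρ)²) = 0.47378 × 0.41077 × 0.24779 / (6 × 0.56582) = 0.01420
  Wq_B = Lq/λ = 0.014205/8.4 = 0.001691
  W_B = Wq_B + 1/μ = 0.001691 + 0.08850 = 0.09019

Since W_A = 0.06173 < W_B = 0.09019, Option A (single fast server) has the shorter time in system.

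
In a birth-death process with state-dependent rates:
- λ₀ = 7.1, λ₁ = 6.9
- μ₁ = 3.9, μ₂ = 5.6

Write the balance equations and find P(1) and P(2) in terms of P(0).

Balance equations:
State 0: λ₀P₀ = μ₁P₁ → P₁ = (λ₀/μ₁)P₀ = (7.1/3.9)P₀ = 1.8205P₀
State 1: P₂ = (λ₀λ₁)/(μ₁μ₂)P₀ = (7.1×6.9)/(3.9×5.6)P₀ = 2.2431P₀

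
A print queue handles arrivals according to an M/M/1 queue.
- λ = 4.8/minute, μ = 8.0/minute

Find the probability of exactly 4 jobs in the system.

ρ = λ/μ = 4.8/8.0 = 0.6000
P(n) = (1-ρ)ρⁿ
P(4) = (1-0.6000) × 0.6000^4
P(4) = 0.4000 × 0.1296
P(4) = 0.05184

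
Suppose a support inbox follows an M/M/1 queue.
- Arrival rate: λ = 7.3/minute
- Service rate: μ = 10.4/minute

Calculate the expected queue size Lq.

ρ = λ/μ = 7.3/10.4 = 0.7019
For M/M/1: Lq = λ²/(μ(μ-λ))
Lq = 53.29/(10.4 × 3.10)
Lq = 1.6529 emails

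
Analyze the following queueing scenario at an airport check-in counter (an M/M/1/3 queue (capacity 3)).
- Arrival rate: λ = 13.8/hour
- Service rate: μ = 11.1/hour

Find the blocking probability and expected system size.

ρ = λ/μ = 13.8/11.1 = 1.24324
P₀ = (1-ρ)/(1-ρ^(K+1)) = (1-1.24324)/(1-1.24324^4) = -0.2432/-1.3890 = 0.1751
P_K = P₀×ρ^K = 0.1751 × 1.24324^3 = 0.1751 × 1.9216 = 0.3365
Blocking probability P_3 = 0.3365 (33.65%)
L = ρ[1 - (K+1)ρ^K + Kρ^(K+1)] / [(1-ρ)(1-ρ^(K+1))]
L = 1.24324 × (1 - 4×1.921609 + 3×2.389021) / ((1 - 1.24324) × (1 - 2.389021)) = 1.7686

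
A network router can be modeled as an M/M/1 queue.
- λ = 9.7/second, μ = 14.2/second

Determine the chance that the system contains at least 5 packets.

ρ = λ/μ = 9.7/14.2 = 0.6831
P(N ≥ n) = ρⁿ
P(N ≥ 5) = 0.6831^5
P(N ≥ 5) = 0.1487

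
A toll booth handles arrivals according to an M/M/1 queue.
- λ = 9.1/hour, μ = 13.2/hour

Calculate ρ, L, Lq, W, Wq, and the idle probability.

Step 1: ρ = λ/μ = 9.1/13.2 = 0.6894
Step 2: L = λ/(μ-λ) = 9.1/4.10 = 2.2195
Step 3: Lq = λ²/(μ(μ-λ)) = 82.81/(13.2×4.10) = 1.5301
Step 4: W = 1/(μ-λ) = 1/4.10 = 0.2439
Step 5: Wq = λ/(μ(μ-λ)) = 9.1/(13.2×4.10) = 0.1681
Step 6: P(0) = 1-ρ = 0.3106
Verify: L = λW = 9.1×0.2439 = 2.2195 ✔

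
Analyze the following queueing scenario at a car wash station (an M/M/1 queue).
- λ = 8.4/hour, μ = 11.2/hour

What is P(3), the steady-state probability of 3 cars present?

ρ = λ/μ = 8.4/11.2 = 0.7500
P(n) = (1-ρ)ρⁿ
P(3) = (1-0.7500) × 0.7500^3
P(3) = 0.2500 × 0.4219
P(3) = 0.1055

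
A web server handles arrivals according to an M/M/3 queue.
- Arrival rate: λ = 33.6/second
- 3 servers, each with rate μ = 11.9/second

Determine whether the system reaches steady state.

Stability requires ρ = λ/(cμ) < 1
ρ = 33.6/(3 × 11.9) = 33.6/35.70 = 0.9412
Since 0.9412 < 1, the system is STABLE.
The servers are busy 94.12% of the time.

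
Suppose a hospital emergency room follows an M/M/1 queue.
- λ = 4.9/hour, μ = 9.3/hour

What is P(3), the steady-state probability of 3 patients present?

ρ = λ/μ = 4.9/9.3 = 0.52688
P(n) = (1-ρ)ρⁿ
P(3) = (1-0.52688) × 0.52688^3
P(3) = 0.47312 × 0.14626
P(3) = 0.06920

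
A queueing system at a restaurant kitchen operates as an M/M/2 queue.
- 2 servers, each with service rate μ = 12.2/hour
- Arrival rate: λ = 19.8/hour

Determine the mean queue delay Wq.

Traffic intensity: ρ = λ/(cμ) = 19.8/(2×12.2) = 0.8115
Since ρ = 0.8115 < 1, system is stable.
Offered load a = λ/μ = cρ = 19.8/12.2 = 1.6230
P₀ = [ Σₙ₌₀^1 aⁿ/n! + a^2/(2!(1-ρ)) ]⁻¹
Σ = a^0/0! + a^1/1! = 1.0000 + 1.6230 = 2.6230
a^2/(2!(1-ρ)) = 2.63397/(2 × 0.188525) = 6.9857
P₀ = 1/(2.6230 + 6.9857) = 0.1041
Lq = P₀·a^2·ρ / (2!(1-ρ)²) = 0.1040724 × 2.633969 × 0.8114754 / (2 × 0.03554152) = 3.1294
Wq = Lq/λ = 3.12936/19.8 = 0.1580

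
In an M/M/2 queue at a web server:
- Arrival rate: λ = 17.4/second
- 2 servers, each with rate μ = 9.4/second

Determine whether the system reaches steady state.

Stability requires ρ = λ/(cμ) < 1
ρ = 17.4/(2 × 9.4) = 17.4/18.80 = 0.9255
Since 0.9255 < 1, the system is STABLE.
The servers are busy 92.55% of the time.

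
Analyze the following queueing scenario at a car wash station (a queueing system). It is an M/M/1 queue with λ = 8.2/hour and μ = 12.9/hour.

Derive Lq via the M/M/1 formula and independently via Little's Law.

Method 1 (direct): Lq = λ²/(μ(μ-λ)) = 67.24/(12.9 × 4.70) = 1.1090

Method 2 (Little's Law):
W = 1/(μ-λ) = 1/4.70 = 0.21277
Wq = W - 1/μ = 0.21277 - 0.077519 = 0.13525
Lq = λWq = 8.2 × 0.13525 = 1.1090 ✔ (matches Method 1)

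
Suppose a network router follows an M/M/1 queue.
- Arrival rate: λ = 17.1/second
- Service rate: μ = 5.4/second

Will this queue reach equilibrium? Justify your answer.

Stability requires ρ = λ/(cμ) < 1
ρ = 17.1/(1 × 5.4) = 17.1/5.40 = 3.1667
Since 3.1667 ≥ 1, the system is UNSTABLE.
Queue grows without bound. Need μ > λ = 17.1.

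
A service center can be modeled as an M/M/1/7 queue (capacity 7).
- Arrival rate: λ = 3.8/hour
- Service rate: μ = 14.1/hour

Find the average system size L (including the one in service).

ρ = λ/μ = 3.8/14.1 = 0.269504
P₀ = (1-ρ)/(1-ρ^(K+1)) = (1-0.269504)/(1-0.269504^8) = 0.7305/1.0000 = 0.7305
P_K = P₀×ρ^K = 0.73052 × 0.269504^7 = 0.73052 × 0.00010327 = 0.00007544
L = ρ[1 - (K+1)ρ^K + Kρ^(K+1)] / [(1-ρ)(1-ρ^(K+1))]
L = 0.269504 × (1 - 8×0.0001033 + 7×0.00002783) / ((1 - 0.269504) × (1 - 0.00002783)) = 0.3687 customers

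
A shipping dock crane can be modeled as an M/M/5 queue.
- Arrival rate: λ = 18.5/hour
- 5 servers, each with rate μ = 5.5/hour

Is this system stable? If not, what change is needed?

Stability requires ρ = λ/(cμ) < 1
ρ = 18.5/(5 × 5.5) = 18.5/27.50 = 0.6727
Since 0.6727 < 1, the system is STABLE.
The servers are busy 67.27% of the time.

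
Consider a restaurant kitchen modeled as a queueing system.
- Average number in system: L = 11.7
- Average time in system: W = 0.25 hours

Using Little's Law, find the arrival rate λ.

Little's Law: L = λW, so λ = L/W
λ = 11.7/0.25 = 46.8000 orders/hour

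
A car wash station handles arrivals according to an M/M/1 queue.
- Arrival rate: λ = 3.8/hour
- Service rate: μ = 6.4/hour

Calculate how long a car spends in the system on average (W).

First, compute utilization: ρ = λ/μ = 3.8/6.4 = 0.5937
For M/M/1: W = 1/(μ-λ)
W = 1/(6.4-3.8) = 1/2.60
W = 0.3846 hours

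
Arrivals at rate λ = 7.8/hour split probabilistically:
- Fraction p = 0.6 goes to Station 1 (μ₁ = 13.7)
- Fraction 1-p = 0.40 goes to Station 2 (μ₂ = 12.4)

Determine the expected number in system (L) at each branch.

Effective rates: λ₁ = 7.8×0.6 = 4.68, λ₂ = 7.8×0.40 = 3.12
Station 1: ρ₁ = 4.68/13.7 = 0.3416, L₁ = ρ₁/(1-ρ₁) = 0.3416/(1-0.3416) = 0.5188
Station 2: ρ₂ = 3.12/12.4 = 0.2516, L₂ = ρ₂/(1-ρ₂) = 0.2516/(1-0.2516) = 0.3362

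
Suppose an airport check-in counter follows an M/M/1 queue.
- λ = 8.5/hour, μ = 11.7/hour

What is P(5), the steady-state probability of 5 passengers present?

ρ = λ/μ = 8.5/11.7 = 0.7265
P(n) = (1-ρ)ρⁿ
P(5) = (1-0.7265) × 0.7265^5
P(5) = 0.27350 × 0.20238
P(5) = 0.05535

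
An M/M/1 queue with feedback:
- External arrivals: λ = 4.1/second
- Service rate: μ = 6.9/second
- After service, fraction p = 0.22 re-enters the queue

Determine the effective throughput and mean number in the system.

Effective arrival rate: λ_eff = λ/(1-p) = 4.1/(1-0.22) = 4.1/0.78 = 5.25641
ρ = λ_eff/μ = 5.25641/6.9 = 0.761799
L = ρ/(1-ρ) = 0.761799/(1-0.761799) = 3.1981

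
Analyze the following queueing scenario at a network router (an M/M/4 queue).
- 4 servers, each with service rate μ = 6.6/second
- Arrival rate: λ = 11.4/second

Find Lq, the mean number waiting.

Traffic intensity: ρ = λ/(cμ) = 11.4/(4×6.6) = 0.4318
Since ρ = 0.4318 < 1, system is stable.
Offered load a = λ/μ = cρ = 11.4/6.6 = 1.7273
P₀ = [ Σₙ₌₀^3 aⁿ/n! + a^4/(4!(1-ρ)) ]⁻¹
Σ = a^0/0! + a^1/1! + a^2/2! + a^3/3! = 1.0000 + 1.7273 + 1.4917 + 0.8589 = 5.0779
a^4/(4!(1-ρ)) = 8.9011/(24 × 0.5682) = 0.6527
P₀ = 1/(5.0779 + 0.6527) = 0.1745
Lq = P₀·a^4·ρ / (4!(1-ρ)²) = 0.1745 × 8.9011 × 0.4318 / (24 × 0.3228) = 0.08657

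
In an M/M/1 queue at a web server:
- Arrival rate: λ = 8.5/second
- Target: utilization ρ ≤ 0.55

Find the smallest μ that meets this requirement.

ρ = λ/μ, so μ = λ/ρ
μ ≥ 8.5/0.55 = 15.4545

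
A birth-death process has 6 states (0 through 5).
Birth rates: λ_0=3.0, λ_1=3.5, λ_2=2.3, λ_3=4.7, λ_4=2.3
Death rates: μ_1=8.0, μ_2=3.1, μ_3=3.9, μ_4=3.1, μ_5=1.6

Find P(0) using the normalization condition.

Ratios P(n)/P(0) = (λ₀···λₙ₋₁)/(μ₁···μₙ):
P(1)/P(0) = (3.0)/(8.0) = 0.37500
P(2)/P(0) = (3.0×3.5)/(8.0×3.1) = 0.42339
P(3)/P(0) = (3.0×3.5×2.3)/(8.0×3.1×3.9) = 0.24969
P(4)/P(0) = (3.0×3.5×2.3×4.7)/(8.0×3.1×3.9×3.1) = 0.37856
P(5)/P(0) = (3.0×3.5×2.3×4.7×2.3)/(8.0×3.1×3.9×3.1×1.6) = 0.54418

Normalization: ∑ P(n) = 1
P(0) × (1.0000 + 0.37500 + 0.42339 + 0.24969 + 0.37856 + 0.54418) = 1
P(0) × 2.9708 = 1
P(0) = 1/2.9708 = 0.3366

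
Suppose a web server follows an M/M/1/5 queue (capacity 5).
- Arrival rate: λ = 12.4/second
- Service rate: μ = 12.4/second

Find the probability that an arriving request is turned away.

ρ = λ/μ = 12.4/12.4 = 1 exactly.
With ρ = 1 the usual (1-ρ)/(1-ρ^(K+1)) form is 0/0; instead every state 0..K is equally likely.
P₀ = 1/(K+1) = 1/6 = 0.1667
P_K = P₀×ρ^K = P₀ = 0.1667
Blocking probability = 16.67%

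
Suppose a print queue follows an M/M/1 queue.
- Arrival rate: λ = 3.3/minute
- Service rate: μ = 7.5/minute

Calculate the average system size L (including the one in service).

ρ = λ/μ = 3.3/7.5 = 0.4400
For M/M/1: L = λ/(μ-λ)
L = 3.3/(7.5-3.3) = 3.3/4.20
L = 0.7857 jobs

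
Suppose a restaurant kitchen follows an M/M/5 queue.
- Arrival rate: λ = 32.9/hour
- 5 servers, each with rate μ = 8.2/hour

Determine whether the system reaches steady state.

Stability requires ρ = λ/(cμ) < 1
ρ = 32.9/(5 × 8.2) = 32.9/41.00 = 0.8024
Since 0.8024 < 1, the system is STABLE.
The servers are busy 80.24% of the time.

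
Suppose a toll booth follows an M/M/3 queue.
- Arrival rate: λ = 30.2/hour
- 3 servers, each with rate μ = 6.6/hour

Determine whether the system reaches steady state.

Stability requires ρ = λ/(cμ) < 1
ρ = 30.2/(3 × 6.6) = 30.2/19.80 = 1.5253
Since 1.5253 ≥ 1, the system is UNSTABLE.
Need c > λ/μ = 30.2/6.6 = 4.58.
Minimum servers needed: c = 5.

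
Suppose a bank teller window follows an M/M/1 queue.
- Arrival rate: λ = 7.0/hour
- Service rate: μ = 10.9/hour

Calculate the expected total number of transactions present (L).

ρ = λ/μ = 7.0/10.9 = 0.6422
For M/M/1: L = λ/(μ-λ)
L = 7.0/(10.9-7.0) = 7.0/3.90
L = 1.7949 transactions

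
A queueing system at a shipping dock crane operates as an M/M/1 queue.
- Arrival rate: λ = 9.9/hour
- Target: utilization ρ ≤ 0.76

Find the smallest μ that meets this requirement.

ρ = λ/μ, so μ = λ/ρ
μ ≥ 9.9/0.76 = 13.0263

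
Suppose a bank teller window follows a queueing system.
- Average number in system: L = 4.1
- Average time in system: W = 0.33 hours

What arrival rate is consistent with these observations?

Little's Law: L = λW, so λ = L/W
λ = 4.1/0.33 = 12.4242 transactions/hour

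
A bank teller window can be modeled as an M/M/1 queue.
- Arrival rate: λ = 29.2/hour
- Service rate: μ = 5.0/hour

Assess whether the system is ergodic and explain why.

Stability requires ρ = λ/(cμ) < 1
ρ = 29.2/(1 × 5.0) = 29.2/5.00 = 5.8400
Since 5.8400 ≥ 1, the system is UNSTABLE.
Queue grows without bound. Need μ > λ = 29.2.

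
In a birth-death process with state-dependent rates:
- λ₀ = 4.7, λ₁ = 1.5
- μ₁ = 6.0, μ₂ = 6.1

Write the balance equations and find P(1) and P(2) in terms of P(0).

Balance equations:
State 0: λ₀P₀ = μ₁P₁ → P₁ = (λ₀/μ₁)P₀ = (4.7/6.0)P₀ = 0.7833P₀
State 1: P₂ = (λ₀λ₁)/(μ₁μ₂)P₀ = (4.7×1.5)/(6.0×6.1)P₀ = 0.1926P₀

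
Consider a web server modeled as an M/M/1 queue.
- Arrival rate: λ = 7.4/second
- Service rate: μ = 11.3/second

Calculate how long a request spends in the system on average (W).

First, compute utilization: ρ = λ/μ = 7.4/11.3 = 0.6549
For M/M/1: W = 1/(μ-λ)
W = 1/(11.3-7.4) = 1/3.90
W = 0.2564 seconds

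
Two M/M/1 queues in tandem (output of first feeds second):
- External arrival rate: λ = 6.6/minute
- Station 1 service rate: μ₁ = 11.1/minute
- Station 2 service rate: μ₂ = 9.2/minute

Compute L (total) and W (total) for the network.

By Jackson's theorem, each station behaves as independent M/M/1.
Station 1: ρ₁ = 6.6/11.1 = 0.5946, L₁ = ρ₁/(1-ρ₁) = λ/(μ₁-λ) = 6.6/4.50 = 1.46667
Station 2: ρ₂ = 6.6/9.2 = 0.7174, L₂ = ρ₂/(1-ρ₂) = λ/(μ₂-λ) = 6.6/2.60 = 2.53846
Total: L = L₁ + L₂ = 1.46667 + 2.53846 = 4.0051
W = L/λ = 4.0051/6.6 = 0.6068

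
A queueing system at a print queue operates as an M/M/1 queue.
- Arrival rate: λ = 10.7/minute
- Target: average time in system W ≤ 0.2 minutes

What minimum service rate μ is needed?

For M/M/1: W = 1/(μ-λ)
Need W ≤ 0.2, so 1/(μ-λ) ≤ 0.2
μ - λ ≥ 1/0.2 = 5.0000
μ ≥ 10.7 + 5.0000 = 15.7000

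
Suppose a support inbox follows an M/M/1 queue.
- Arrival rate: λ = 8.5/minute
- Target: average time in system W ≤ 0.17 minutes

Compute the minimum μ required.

For M/M/1: W = 1/(μ-λ)
Need W ≤ 0.17, so 1/(μ-λ) ≤ 0.17
μ - λ ≥ 1/0.17 = 5.8824
μ ≥ 8.5 + 5.8824 = 14.3824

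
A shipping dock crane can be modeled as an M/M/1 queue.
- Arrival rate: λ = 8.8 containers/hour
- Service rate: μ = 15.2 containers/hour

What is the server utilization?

Server utilization: ρ = λ/μ
ρ = 8.8/15.2 = 0.5789
The server is busy 57.89% of the time.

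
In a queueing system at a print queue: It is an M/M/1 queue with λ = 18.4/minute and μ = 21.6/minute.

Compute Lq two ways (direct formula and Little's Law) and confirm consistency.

Method 1 (direct): Lq = λ²/(μ(μ-λ)) = 338.56/(21.6 × 3.20) = 4.8981

Method 2 (Little's Law):
W = 1/(μ-λ) = 1/3.20 = 0.3125
Wq = W - 1/μ = 0.3125 - 0.04630 = 0.2662
Lq = λWq = 18.4 × 0.2662 = 4.8981 ✔ (matches Method 1)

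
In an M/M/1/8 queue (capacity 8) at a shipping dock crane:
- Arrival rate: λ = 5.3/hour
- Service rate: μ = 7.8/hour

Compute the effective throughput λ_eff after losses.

ρ = λ/μ = 5.3/7.8 = 0.6795
P₀ = (1-ρ)/(1-ρ^(K+1)) = (1-0.6795)/(1-0.6795^9) = 0.3205/0.9691 = 0.3307
P_K = P₀×ρ^K = 0.3307 × 0.6795^8 = 0.3307 × 0.04545 = 0.01503
λ_eff = λ(1-P_K) = 5.3 × (1 - 0.01503) = 5.3 × 0.98497 = 5.2203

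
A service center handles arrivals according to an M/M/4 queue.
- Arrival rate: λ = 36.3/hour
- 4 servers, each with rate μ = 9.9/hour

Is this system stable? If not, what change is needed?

Stability requires ρ = λ/(cμ) < 1
ρ = 36.3/(4 × 9.9) = 36.3/39.60 = 0.9167
Since 0.9167 < 1, the system is STABLE.
The servers are busy 91.67% of the time.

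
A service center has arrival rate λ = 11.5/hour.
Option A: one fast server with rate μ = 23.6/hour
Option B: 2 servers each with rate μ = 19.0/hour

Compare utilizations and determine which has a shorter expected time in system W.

Option A: single server μ = 23.6 (M/M/1)
  ρ_A = 11.5/23.6 = 0.4873
  W_A = 1/(μ-λ) = 1/(23.6-11.5) = 1/12.10 = 0.08264

Option B: 2 servers μ = 19.0 (M/M/2)
  ρ_B = λ/(cμ) = 11.5/(2×19.0) = 0.3026
  Offered load a = λ/μ = cρ = 11.5/19.0 = 0.6053
  P₀ = [ Σₙ₌₀^1 aⁿ/n! + a^2/(2!(1-ρ)) ]⁻¹
  Σ = a^0/0! + a^1/1! = 1.0000 + 0.6053 = 1.6053
  a^2/(2!(1-ρ)) = 0.36634/(2 × 0.69737) = 0.2627
  P₀ = 1/(1.60526 + 0.262661) = 0.5354
  Lq = P₀·a^2·ρ / (2!(1-ρ)²) = 0.5354 × 0.3663 × 0.3026 / (2 × 0.4863) = 0.06102
  Wq_B = Lq/λ = 0.06102/11.5 = 0.005306
  W_B = Wq_B + 1/μ = 0.005306 + 0.05263 = 0.05794

Since W_B = 0.05794 < W_A = 0.08264, Option B (multiple servers) has the shorter time in system.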